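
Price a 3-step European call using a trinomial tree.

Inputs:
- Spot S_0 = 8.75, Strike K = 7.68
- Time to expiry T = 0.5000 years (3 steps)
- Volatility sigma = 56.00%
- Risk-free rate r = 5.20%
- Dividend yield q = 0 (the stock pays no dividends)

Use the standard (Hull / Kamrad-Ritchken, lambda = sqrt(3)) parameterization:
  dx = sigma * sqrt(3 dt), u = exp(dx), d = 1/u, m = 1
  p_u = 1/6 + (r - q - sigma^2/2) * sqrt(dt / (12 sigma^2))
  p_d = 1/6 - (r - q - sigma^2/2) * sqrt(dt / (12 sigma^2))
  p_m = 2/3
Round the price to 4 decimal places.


Answer: Price = V(0,0) = 2.0199

Derivation:
dt = T/N = 0.166667; dx = sigma*sqrt(3*dt) = 0.395980
u = exp(dx) = 1.485839; d = 1/u = 0.673020
p_u = 0.144612, p_m = 0.666667, p_d = 0.188722
Discount per step: exp(-r*dt) = 0.991371
Stock lattice S(k, j) with j the centered position index:
  k=0: S(0,+0) = 8.7500
  k=1: S(1,-1) = 5.8889; S(1,+0) = 8.7500; S(1,+1) = 13.0011
  k=2: S(2,-2) = 3.9634; S(2,-1) = 5.8889; S(2,+0) = 8.7500; S(2,+1) = 13.0011; S(2,+2) = 19.3175
  k=3: S(3,-3) = 2.6674; S(3,-2) = 3.9634; S(3,-1) = 5.8889; S(3,+0) = 8.7500; S(3,+1) = 13.0011; S(3,+2) = 19.3175; S(3,+3) = 28.7028
Terminal payoffs V(N, j) = max(S_T - K, 0):
  V(3,-3) = 0.000000; V(3,-2) = 0.000000; V(3,-1) = 0.000000; V(3,+0) = 1.070000; V(3,+1) = 5.321094; V(3,+2) = 11.637536; V(3,+3) = 21.022754
Backward induction: V(k, j) = exp(-r*dt) * [p_u * V(k+1, j+1) + p_m * V(k+1, j) + p_d * V(k+1, j-1)]
  V(2,-2) = exp(-r*dt) * [p_u*0.000000 + p_m*0.000000 + p_d*0.000000] = 0.000000
  V(2,-1) = exp(-r*dt) * [p_u*1.070000 + p_m*0.000000 + p_d*0.000000] = 0.153399
  V(2,+0) = exp(-r*dt) * [p_u*5.321094 + p_m*1.070000 + p_d*0.000000] = 1.470030
  V(2,+1) = exp(-r*dt) * [p_u*11.637536 + p_m*5.321094 + p_d*1.070000] = 5.385376
  V(2,+2) = exp(-r*dt) * [p_u*21.022754 + p_m*11.637536 + p_d*5.321094] = 11.700851
  V(1,-1) = exp(-r*dt) * [p_u*1.470030 + p_m*0.153399 + p_d*0.000000] = 0.312133
  V(1,+0) = exp(-r*dt) * [p_u*5.385376 + p_m*1.470030 + p_d*0.153399] = 1.772331
  V(1,+1) = exp(-r*dt) * [p_u*11.700851 + p_m*5.385376 + p_d*1.470030] = 5.511780
  V(0,+0) = exp(-r*dt) * [p_u*5.511780 + p_m*1.772331 + p_d*0.312133] = 2.019946


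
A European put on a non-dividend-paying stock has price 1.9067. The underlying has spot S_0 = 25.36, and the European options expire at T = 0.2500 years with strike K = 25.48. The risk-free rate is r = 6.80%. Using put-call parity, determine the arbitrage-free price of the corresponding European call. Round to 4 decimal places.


Answer: Call price = 2.2162

Derivation:
Put-call parity: C - P = S_0 * exp(-qT) - K * exp(-rT).
S_0 * exp(-qT) = 25.3600 * 1.00000000 = 25.36000000
K * exp(-rT) = 25.4800 * 0.98314368 = 25.05050108
C = P + S*exp(-qT) - K*exp(-rT)
C = 1.9067 + 25.36000000 - 25.05050108 = 2.2162


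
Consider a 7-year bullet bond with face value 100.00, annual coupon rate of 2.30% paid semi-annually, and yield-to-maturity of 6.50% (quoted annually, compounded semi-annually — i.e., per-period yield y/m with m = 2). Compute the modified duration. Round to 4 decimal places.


Answer: Modified duration = 6.2136

Derivation:
Coupon per period c = face * coupon_rate / m = 1.150000
Periods per year m = 2; per-period yield y/m = 0.032500
Number of cashflows N = 14
Cashflows (t years, CF_t, discount factor 1/(1+y/m)^(m*t), PV):
  t = 0.5000: CF_t = 1.150000, DF = 0.968523, PV = 1.113801
  t = 1.0000: CF_t = 1.150000, DF = 0.938037, PV = 1.078742
  t = 1.5000: CF_t = 1.150000, DF = 0.908510, PV = 1.044787
  t = 2.0000: CF_t = 1.150000, DF = 0.879913, PV = 1.011900
  t = 2.5000: CF_t = 1.150000, DF = 0.852216, PV = 0.980048
  t = 3.0000: CF_t = 1.150000, DF = 0.825391, PV = 0.949199
  t = 3.5000: CF_t = 1.150000, DF = 0.799410, PV = 0.919322
  t = 4.0000: CF_t = 1.150000, DF = 0.774247, PV = 0.890384
  t = 4.5000: CF_t = 1.150000, DF = 0.749876, PV = 0.862357
  t = 5.0000: CF_t = 1.150000, DF = 0.726272, PV = 0.835213
  t = 5.5000: CF_t = 1.150000, DF = 0.703411, PV = 0.808923
  t = 6.0000: CF_t = 1.150000, DF = 0.681270, PV = 0.783461
  t = 6.5000: CF_t = 1.150000, DF = 0.659826, PV = 0.758800
  t = 7.0000: CF_t = 101.150000, DF = 0.639056, PV = 64.640550
Price P = sum_t PV_t = 76.677487
First compute Macaulay numerator sum_t t * PV_t:
  t * PV_t at t = 0.5000: 0.556901
  t * PV_t at t = 1.0000: 1.078742
  t * PV_t at t = 1.5000: 1.567180
  t * PV_t at t = 2.0000: 2.023800
  t * PV_t at t = 2.5000: 2.450121
  t * PV_t at t = 3.0000: 2.847598
  t * PV_t at t = 3.5000: 3.217625
  t * PV_t at t = 4.0000: 3.561536
  t * PV_t at t = 4.5000: 3.880608
  t * PV_t at t = 5.0000: 4.176065
  t * PV_t at t = 5.5000: 4.449076
  t * PV_t at t = 6.0000: 4.700763
  t * PV_t at t = 6.5000: 4.932197
  t * PV_t at t = 7.0000: 452.483849
Macaulay duration D = 491.926063 / 76.677487 = 6.415521
Modified duration = D / (1 + y/m) = 6.415521 / (1 + 0.032500) = 6.213580


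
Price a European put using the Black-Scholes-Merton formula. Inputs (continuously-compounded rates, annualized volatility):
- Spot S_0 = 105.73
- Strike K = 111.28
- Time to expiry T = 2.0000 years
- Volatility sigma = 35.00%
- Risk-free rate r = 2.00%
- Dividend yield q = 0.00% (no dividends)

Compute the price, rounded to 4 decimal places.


d1 = (ln(S/K) + (r - q + 0.5*sigma^2) * T) / (sigma * sqrt(T)) = 0.22493901
d2 = d1 - sigma * sqrt(T) = -0.27003574
exp(-rT) = 0.96078944; exp(-qT) = 1.00000000
P = K * exp(-rT) * N(-d2) - S_0 * exp(-qT) * N(-d1)
N(-d1) = 0.41101336; N(-d2) = 0.60643362
P = 111.2800 * 0.96078944 * 0.60643362 - 105.7300 * 1.00000000 * 0.41101336 = 21.3814

Answer: Price = 21.3814


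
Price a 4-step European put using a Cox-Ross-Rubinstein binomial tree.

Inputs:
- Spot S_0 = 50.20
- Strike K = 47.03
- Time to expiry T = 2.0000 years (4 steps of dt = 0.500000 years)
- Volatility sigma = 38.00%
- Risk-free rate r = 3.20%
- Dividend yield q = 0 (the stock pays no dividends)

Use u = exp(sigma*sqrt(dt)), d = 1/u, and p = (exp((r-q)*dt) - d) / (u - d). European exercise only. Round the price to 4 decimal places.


Answer: Price = V(0,0) = 7.0972

Derivation:
dt = T/N = 0.500000
u = exp(sigma*sqrt(dt)) = 1.308263; d = 1/u = 0.764372
p = (exp((r-q)*dt) - d) / (u - d) = 0.462880
Discount per step: exp(-r*dt) = 0.984127
Stock lattice S(k, i) with i counting down-moves:
  k=0: S(0,0) = 50.2000
  k=1: S(1,0) = 65.6748; S(1,1) = 38.3715
  k=2: S(2,0) = 85.9200; S(2,1) = 50.2000; S(2,2) = 29.3301
  k=3: S(3,0) = 112.4059; S(3,1) = 65.6748; S(3,2) = 38.3715; S(3,3) = 22.4191
  k=4: S(4,0) = 147.0566; S(4,1) = 85.9200; S(4,2) = 50.2000; S(4,3) = 29.3301; S(4,4) = 17.1365
Terminal payoffs V(N, i) = max(K - S_T, 0):
  V(4,0) = 0.000000; V(4,1) = 0.000000; V(4,2) = 0.000000; V(4,3) = 17.699912; V(4,4) = 29.893465
Backward induction: V(k, i) = exp(-r*dt) * [p * V(k+1, i) + (1-p) * V(k+1, i+1)].
  V(3,0) = exp(-r*dt) * [p*0.000000 + (1-p)*0.000000] = 0.000000
  V(3,1) = exp(-r*dt) * [p*0.000000 + (1-p)*0.000000] = 0.000000
  V(3,2) = exp(-r*dt) * [p*0.000000 + (1-p)*17.699912] = 9.356069
  V(3,3) = exp(-r*dt) * [p*17.699912 + (1-p)*29.893465] = 23.864407
  V(2,0) = exp(-r*dt) * [p*0.000000 + (1-p)*0.000000] = 0.000000
  V(2,1) = exp(-r*dt) * [p*0.000000 + (1-p)*9.356069] = 4.945563
  V(2,2) = exp(-r*dt) * [p*9.356069 + (1-p)*23.864407] = 16.876585
  V(1,0) = exp(-r*dt) * [p*0.000000 + (1-p)*4.945563] = 2.614195
  V(1,1) = exp(-r*dt) * [p*4.945563 + (1-p)*16.876585] = 11.173732
  V(0,0) = exp(-r*dt) * [p*2.614195 + (1-p)*11.173732] = 7.097221


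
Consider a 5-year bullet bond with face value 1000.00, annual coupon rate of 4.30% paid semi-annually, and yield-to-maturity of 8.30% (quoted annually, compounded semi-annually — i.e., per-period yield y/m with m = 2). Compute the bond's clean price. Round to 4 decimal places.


Answer: Price = 838.9867

Derivation:
Coupon per period c = face * coupon_rate / m = 21.500000
Periods per year m = 2; per-period yield y/m = 0.041500
Number of cashflows N = 10
Cashflows (t years, CF_t, discount factor 1/(1+y/m)^(m*t), PV):
  t = 0.5000: CF_t = 21.500000, DF = 0.960154, PV = 20.643303
  t = 1.0000: CF_t = 21.500000, DF = 0.921895, PV = 19.820742
  t = 1.5000: CF_t = 21.500000, DF = 0.885161, PV = 19.030957
  t = 2.0000: CF_t = 21.500000, DF = 0.849890, PV = 18.272643
  t = 2.5000: CF_t = 21.500000, DF = 0.816025, PV = 17.544544
  t = 3.0000: CF_t = 21.500000, DF = 0.783510, PV = 16.845458
  t = 3.5000: CF_t = 21.500000, DF = 0.752290, PV = 16.174227
  t = 4.0000: CF_t = 21.500000, DF = 0.722314, PV = 15.529743
  t = 4.5000: CF_t = 21.500000, DF = 0.693532, PV = 14.910939
  t = 5.0000: CF_t = 1021.500000, DF = 0.665897, PV = 680.214097
Price P = sum_t PV_t = 838.986653


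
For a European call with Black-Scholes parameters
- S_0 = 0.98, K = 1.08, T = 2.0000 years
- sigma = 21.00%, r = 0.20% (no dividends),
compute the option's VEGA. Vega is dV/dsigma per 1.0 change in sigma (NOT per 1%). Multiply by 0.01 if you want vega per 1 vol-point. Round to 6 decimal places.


d1 = -0.1652062345; d2 = -0.4621910826
phi(d1) = 0.3935350734; exp(-qT) = 1.0000000000; exp(-rT) = 0.9960079893
Vega = S * exp(-qT) * phi(d1) * sqrt(T) = 0.9800 * 1.0000000000 * 0.3935350734 * 1.4142135624 = 0.545412

Answer: Vega = 0.545412


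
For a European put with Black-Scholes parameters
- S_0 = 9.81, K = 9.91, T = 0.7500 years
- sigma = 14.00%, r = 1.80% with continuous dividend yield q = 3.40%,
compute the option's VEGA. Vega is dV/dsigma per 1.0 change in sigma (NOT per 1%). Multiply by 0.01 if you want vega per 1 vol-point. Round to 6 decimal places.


d1 = -0.1220029764; d2 = -0.2432465329
phi(d1) = 0.3959842282; exp(-qT) = 0.9748223790; exp(-rT) = 0.9865907163
Vega = S * exp(-qT) * phi(d1) * sqrt(T) = 9.8100 * 0.9748223790 * 0.3959842282 * 0.8660254038 = 3.279465

Answer: Vega = 3.279465


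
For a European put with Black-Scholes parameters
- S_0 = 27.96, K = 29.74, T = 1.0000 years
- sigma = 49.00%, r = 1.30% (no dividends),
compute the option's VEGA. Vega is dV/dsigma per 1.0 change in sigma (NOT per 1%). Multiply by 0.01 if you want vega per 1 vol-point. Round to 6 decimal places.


Answer: Vega = 11.036857

Derivation:
d1 = 0.1455754619; d2 = -0.3444245381
phi(d1) = 0.3947373623; exp(-qT) = 1.0000000000; exp(-rT) = 0.9870841350
Vega = S * exp(-qT) * phi(d1) * sqrt(T) = 27.9600 * 1.0000000000 * 0.3947373623 * 1.0000000000 = 11.036857


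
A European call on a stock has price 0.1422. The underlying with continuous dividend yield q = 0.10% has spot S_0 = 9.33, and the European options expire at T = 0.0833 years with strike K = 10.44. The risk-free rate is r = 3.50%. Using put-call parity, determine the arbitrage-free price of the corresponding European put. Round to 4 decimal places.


Answer: Put price = 1.2226

Derivation:
Put-call parity: C - P = S_0 * exp(-qT) - K * exp(-rT).
S_0 * exp(-qT) = 9.3300 * 0.99991670 = 9.32922284
K * exp(-rT) = 10.4400 * 0.99708875 = 10.40960651
P = C - S*exp(-qT) + K*exp(-rT)
P = 0.1422 - 9.32922284 + 10.40960651 = 1.2226


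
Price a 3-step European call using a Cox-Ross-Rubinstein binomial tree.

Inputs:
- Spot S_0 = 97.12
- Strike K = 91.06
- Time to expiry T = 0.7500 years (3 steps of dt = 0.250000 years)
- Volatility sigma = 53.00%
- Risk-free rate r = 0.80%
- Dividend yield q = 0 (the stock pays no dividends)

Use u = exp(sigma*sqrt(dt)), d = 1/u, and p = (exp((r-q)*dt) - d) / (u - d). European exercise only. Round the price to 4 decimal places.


dt = T/N = 0.250000
u = exp(sigma*sqrt(dt)) = 1.303431; d = 1/u = 0.767206
p = (exp((r-q)*dt) - d) / (u - d) = 0.437869
Discount per step: exp(-r*dt) = 0.998002
Stock lattice S(k, i) with i counting down-moves:
  k=0: S(0,0) = 97.1200
  k=1: S(1,0) = 126.5892; S(1,1) = 74.5110
  k=2: S(2,0) = 165.0003; S(2,1) = 97.1200; S(2,2) = 57.1653
  k=3: S(3,0) = 215.0665; S(3,1) = 126.5892; S(3,2) = 74.5110; S(3,3) = 43.8576
Terminal payoffs V(N, i) = max(S_T - K, 0):
  V(3,0) = 124.006510; V(3,1) = 35.529216; V(3,2) = 0.000000; V(3,3) = 0.000000
Backward induction: V(k, i) = exp(-r*dt) * [p * V(k+1, i) + (1-p) * V(k+1, i+1)].
  V(2,0) = exp(-r*dt) * [p*124.006510 + (1-p)*35.529216] = 74.122244
  V(2,1) = exp(-r*dt) * [p*35.529216 + (1-p)*0.000000] = 15.526042
  V(2,2) = exp(-r*dt) * [p*0.000000 + (1-p)*0.000000] = 0.000000
  V(1,0) = exp(-r*dt) * [p*74.122244 + (1-p)*15.526042] = 41.101189
  V(1,1) = exp(-r*dt) * [p*15.526042 + (1-p)*0.000000] = 6.784782
  V(0,0) = exp(-r*dt) * [p*41.101189 + (1-p)*6.784782] = 21.767277

Answer: Price = V(0,0) = 21.7673


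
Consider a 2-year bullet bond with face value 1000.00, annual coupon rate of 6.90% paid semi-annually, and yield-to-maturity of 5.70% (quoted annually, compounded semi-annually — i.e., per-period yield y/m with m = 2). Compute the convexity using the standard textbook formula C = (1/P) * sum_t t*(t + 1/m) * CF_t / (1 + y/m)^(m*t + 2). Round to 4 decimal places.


Coupon per period c = face * coupon_rate / m = 34.500000
Periods per year m = 2; per-period yield y/m = 0.028500
Number of cashflows N = 4
Cashflows (t years, CF_t, discount factor 1/(1+y/m)^(m*t), PV):
  t = 0.5000: CF_t = 34.500000, DF = 0.972290, PV = 33.543996
  t = 1.0000: CF_t = 34.500000, DF = 0.945347, PV = 32.614483
  t = 1.5000: CF_t = 34.500000, DF = 0.919152, PV = 31.710728
  t = 2.0000: CF_t = 1034.500000, DF = 0.893682, PV = 924.513614
Price P = sum_t PV_t = 1022.382821
Convexity numerator sum_t t*(t + 1/m) * CF_t / (1+y/m)^(m*t + 2):
  t = 0.5000: term = 15.855364
  t = 1.0000: term = 46.248023
  t = 1.5000: term = 89.932956
  t = 2.0000: term = 4369.932444
Convexity = (1/P) * sum = 4521.968787 / 1022.382821 = 4.422970

Answer: Convexity = 4.4230


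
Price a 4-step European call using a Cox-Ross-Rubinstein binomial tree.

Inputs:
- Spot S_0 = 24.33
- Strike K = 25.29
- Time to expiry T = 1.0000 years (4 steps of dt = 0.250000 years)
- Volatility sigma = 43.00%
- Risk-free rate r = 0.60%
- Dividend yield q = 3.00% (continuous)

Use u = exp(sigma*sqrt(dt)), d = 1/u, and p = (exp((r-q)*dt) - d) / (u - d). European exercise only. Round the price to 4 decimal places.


Answer: Price = V(0,0) = 3.3344

Derivation:
dt = T/N = 0.250000
u = exp(sigma*sqrt(dt)) = 1.239862; d = 1/u = 0.806541
p = (exp((r-q)*dt) - d) / (u - d) = 0.432651
Discount per step: exp(-r*dt) = 0.998501
Stock lattice S(k, i) with i counting down-moves:
  k=0: S(0,0) = 24.3300
  k=1: S(1,0) = 30.1658; S(1,1) = 19.6232
  k=2: S(2,0) = 37.4015; S(2,1) = 24.3300; S(2,2) = 15.8269
  k=3: S(3,0) = 46.3727; S(3,1) = 30.1658; S(3,2) = 19.6232; S(3,3) = 12.7650
  k=4: S(4,0) = 57.4957; S(4,1) = 37.4015; S(4,2) = 24.3300; S(4,3) = 15.8269; S(4,4) = 10.2955
Terminal payoffs V(N, i) = max(S_T - K, 0):
  V(4,0) = 32.205700; V(4,1) = 12.111476; V(4,2) = 0.000000; V(4,3) = 0.000000; V(4,4) = 0.000000
Backward induction: V(k, i) = exp(-r*dt) * [p * V(k+1, i) + (1-p) * V(k+1, i+1)].
  V(3,0) = exp(-r*dt) * [p*32.205700 + (1-p)*12.111476] = 20.774077
  V(3,1) = exp(-r*dt) * [p*12.111476 + (1-p)*0.000000] = 5.232188
  V(3,2) = exp(-r*dt) * [p*0.000000 + (1-p)*0.000000] = 0.000000
  V(3,3) = exp(-r*dt) * [p*0.000000 + (1-p)*0.000000] = 0.000000
  V(2,0) = exp(-r*dt) * [p*20.774077 + (1-p)*5.232188] = 11.938480
  V(2,1) = exp(-r*dt) * [p*5.232188 + (1-p)*0.000000] = 2.260318
  V(2,2) = exp(-r*dt) * [p*0.000000 + (1-p)*0.000000] = 0.000000
  V(1,0) = exp(-r*dt) * [p*11.938480 + (1-p)*2.260318] = 6.437920
  V(1,1) = exp(-r*dt) * [p*2.260318 + (1-p)*0.000000] = 0.976463
  V(0,0) = exp(-r*dt) * [p*6.437920 + (1-p)*0.976463] = 3.334363


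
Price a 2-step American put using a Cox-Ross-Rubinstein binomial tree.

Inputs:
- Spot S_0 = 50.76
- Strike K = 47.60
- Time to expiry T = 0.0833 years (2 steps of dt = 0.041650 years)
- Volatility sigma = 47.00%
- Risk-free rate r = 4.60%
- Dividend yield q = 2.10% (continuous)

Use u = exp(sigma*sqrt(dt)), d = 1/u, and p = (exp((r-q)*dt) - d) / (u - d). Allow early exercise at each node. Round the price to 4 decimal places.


dt = T/N = 0.041650
u = exp(sigma*sqrt(dt)) = 1.100670; d = 1/u = 0.908537
p = (exp((r-q)*dt) - d) / (u - d) = 0.481461
Discount per step: exp(-r*dt) = 0.998086
Stock lattice S(k, i) with i counting down-moves:
  k=0: S(0,0) = 50.7600
  k=1: S(1,0) = 55.8700; S(1,1) = 46.1174
  k=2: S(2,0) = 61.4945; S(2,1) = 50.7600; S(2,2) = 41.8994
Terminal payoffs V(N, i) = max(K - S_T, 0):
  V(2,0) = 0.000000; V(2,1) = 0.000000; V(2,2) = 5.700650
Backward induction: V(k, i) = exp(-r*dt) * [p * V(k+1, i) + (1-p) * V(k+1, i+1)]; then take max(V_cont, immediate exercise) for American.
  V(1,0) = exp(-r*dt) * [p*0.000000 + (1-p)*0.000000] = 0.000000; exercise = 0.000000; V(1,0) = max -> 0.000000
  V(1,1) = exp(-r*dt) * [p*0.000000 + (1-p)*5.700650] = 2.950352; exercise = 1.482639; V(1,1) = max -> 2.950352
  V(0,0) = exp(-r*dt) * [p*0.000000 + (1-p)*2.950352] = 1.526945; exercise = 0.000000; V(0,0) = max -> 1.526945

Answer: Price = V(0,0) = 1.5269


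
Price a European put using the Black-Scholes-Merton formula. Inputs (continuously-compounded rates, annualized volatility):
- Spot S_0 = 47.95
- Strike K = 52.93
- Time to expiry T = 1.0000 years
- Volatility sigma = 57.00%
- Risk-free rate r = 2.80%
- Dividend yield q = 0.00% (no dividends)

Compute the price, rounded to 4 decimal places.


d1 = (ln(S/K) + (r - q + 0.5*sigma^2) * T) / (sigma * sqrt(T)) = 0.16076933
d2 = d1 - sigma * sqrt(T) = -0.40923067
exp(-rT) = 0.97238837; exp(-qT) = 1.00000000
P = K * exp(-rT) * N(-d2) - S_0 * exp(-qT) * N(-d1)
N(-d1) = 0.43613754; N(-d2) = 0.65881481
P = 52.9300 * 0.97238837 * 0.65881481 - 47.9500 * 1.00000000 * 0.43613754 = 12.9954

Answer: Price = 12.9954


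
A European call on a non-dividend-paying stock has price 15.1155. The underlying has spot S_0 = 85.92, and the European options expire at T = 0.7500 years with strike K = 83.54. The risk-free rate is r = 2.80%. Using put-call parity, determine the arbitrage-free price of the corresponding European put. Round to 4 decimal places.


Put-call parity: C - P = S_0 * exp(-qT) - K * exp(-rT).
S_0 * exp(-qT) = 85.9200 * 1.00000000 = 85.92000000
K * exp(-rT) = 83.5400 * 0.97921896 = 81.80395230
P = C - S*exp(-qT) + K*exp(-rT)
P = 15.1155 - 85.92000000 + 81.80395230 = 10.9995

Answer: Put price = 10.9995


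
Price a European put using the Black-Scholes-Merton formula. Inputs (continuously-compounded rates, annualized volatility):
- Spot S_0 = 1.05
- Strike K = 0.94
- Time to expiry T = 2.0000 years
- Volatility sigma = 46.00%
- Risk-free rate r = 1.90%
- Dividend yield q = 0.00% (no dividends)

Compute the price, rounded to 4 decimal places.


d1 = (ln(S/K) + (r - q + 0.5*sigma^2) * T) / (sigma * sqrt(T)) = 0.55379614
d2 = d1 - sigma * sqrt(T) = -0.09674210
exp(-rT) = 0.96271294; exp(-qT) = 1.00000000
P = K * exp(-rT) * N(-d2) - S_0 * exp(-qT) * N(-d1)
N(-d1) = 0.28985918; N(-d2) = 0.53853440
P = 0.9400 * 0.96271294 * 0.53853440 - 1.0500 * 1.00000000 * 0.28985918 = 0.1830

Answer: Price = 0.1830


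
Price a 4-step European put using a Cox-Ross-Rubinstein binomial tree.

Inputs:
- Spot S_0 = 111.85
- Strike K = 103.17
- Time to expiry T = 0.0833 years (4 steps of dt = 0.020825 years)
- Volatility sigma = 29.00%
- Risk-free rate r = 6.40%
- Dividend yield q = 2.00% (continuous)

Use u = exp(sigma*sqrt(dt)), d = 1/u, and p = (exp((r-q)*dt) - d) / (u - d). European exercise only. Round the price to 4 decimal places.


dt = T/N = 0.020825
u = exp(sigma*sqrt(dt)) = 1.042738; d = 1/u = 0.959014
p = (exp((r-q)*dt) - d) / (u - d) = 0.500489
Discount per step: exp(-r*dt) = 0.998668
Stock lattice S(k, i) with i counting down-moves:
  k=0: S(0,0) = 111.8500
  k=1: S(1,0) = 116.6302; S(1,1) = 107.2657
  k=2: S(2,0) = 121.6147; S(2,1) = 111.8500; S(2,2) = 102.8693
  k=3: S(3,0) = 126.8122; S(3,1) = 116.6302; S(3,2) = 107.2657; S(3,3) = 98.6531
  k=4: S(4,0) = 132.2318; S(4,1) = 121.6147; S(4,2) = 111.8500; S(4,3) = 102.8693; S(4,4) = 94.6098
Terminal payoffs V(N, i) = max(K - S_T, 0):
  V(4,0) = 0.000000; V(4,1) = 0.000000; V(4,2) = 0.000000; V(4,3) = 0.300660; V(4,4) = 8.560244
Backward induction: V(k, i) = exp(-r*dt) * [p * V(k+1, i) + (1-p) * V(k+1, i+1)].
  V(3,0) = exp(-r*dt) * [p*0.000000 + (1-p)*0.000000] = 0.000000
  V(3,1) = exp(-r*dt) * [p*0.000000 + (1-p)*0.000000] = 0.000000
  V(3,2) = exp(-r*dt) * [p*0.000000 + (1-p)*0.300660] = 0.149983
  V(3,3) = exp(-r*dt) * [p*0.300660 + (1-p)*8.560244] = 4.420521
  V(2,0) = exp(-r*dt) * [p*0.000000 + (1-p)*0.000000] = 0.000000
  V(2,1) = exp(-r*dt) * [p*0.000000 + (1-p)*0.149983] = 0.074818
  V(2,2) = exp(-r*dt) * [p*0.149983 + (1-p)*4.420521] = 2.280125
  V(1,0) = exp(-r*dt) * [p*0.000000 + (1-p)*0.074818] = 0.037323
  V(1,1) = exp(-r*dt) * [p*0.074818 + (1-p)*2.280125] = 1.174827
  V(0,0) = exp(-r*dt) * [p*0.037323 + (1-p)*1.174827] = 0.604713

Answer: Price = V(0,0) = 0.6047


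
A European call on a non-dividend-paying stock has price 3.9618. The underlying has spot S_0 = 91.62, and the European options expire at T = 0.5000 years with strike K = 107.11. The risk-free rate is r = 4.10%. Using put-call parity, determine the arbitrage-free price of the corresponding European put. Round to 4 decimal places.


Put-call parity: C - P = S_0 * exp(-qT) - K * exp(-rT).
S_0 * exp(-qT) = 91.6200 * 1.00000000 = 91.62000000
K * exp(-rT) = 107.1100 * 0.97970870 = 104.93659848
P = C - S*exp(-qT) + K*exp(-rT)
P = 3.9618 - 91.62000000 + 104.93659848 = 17.2784

Answer: Put price = 17.2784


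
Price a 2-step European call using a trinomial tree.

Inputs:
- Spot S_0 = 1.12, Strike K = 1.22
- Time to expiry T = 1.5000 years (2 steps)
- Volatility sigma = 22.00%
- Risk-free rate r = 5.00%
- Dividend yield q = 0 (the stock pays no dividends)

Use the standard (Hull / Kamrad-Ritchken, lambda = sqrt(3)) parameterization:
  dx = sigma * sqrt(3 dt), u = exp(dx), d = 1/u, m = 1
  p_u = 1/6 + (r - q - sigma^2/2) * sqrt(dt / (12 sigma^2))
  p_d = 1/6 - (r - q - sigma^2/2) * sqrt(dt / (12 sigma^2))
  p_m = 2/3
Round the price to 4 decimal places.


dt = T/N = 0.750000; dx = sigma*sqrt(3*dt) = 0.330000
u = exp(dx) = 1.390968; d = 1/u = 0.718924
p_u = 0.195985, p_m = 0.666667, p_d = 0.137348
Discount per step: exp(-r*dt) = 0.963194
Stock lattice S(k, j) with j the centered position index:
  k=0: S(0,+0) = 1.1200
  k=1: S(1,-1) = 0.8052; S(1,+0) = 1.1200; S(1,+1) = 1.5579
  k=2: S(2,-2) = 0.5789; S(2,-1) = 0.8052; S(2,+0) = 1.1200; S(2,+1) = 1.5579; S(2,+2) = 2.1670
Terminal payoffs V(N, j) = max(S_T - K, 0):
  V(2,-2) = 0.000000; V(2,-1) = 0.000000; V(2,+0) = 0.000000; V(2,+1) = 0.337884; V(2,+2) = 0.946967
Backward induction: V(k, j) = exp(-r*dt) * [p_u * V(k+1, j+1) + p_m * V(k+1, j) + p_d * V(k+1, j-1)]
  V(1,-1) = exp(-r*dt) * [p_u*0.000000 + p_m*0.000000 + p_d*0.000000] = 0.000000
  V(1,+0) = exp(-r*dt) * [p_u*0.337884 + p_m*0.000000 + p_d*0.000000] = 0.063783
  V(1,+1) = exp(-r*dt) * [p_u*0.946967 + p_m*0.337884 + p_d*0.000000] = 0.395726
  V(0,+0) = exp(-r*dt) * [p_u*0.395726 + p_m*0.063783 + p_d*0.000000] = 0.115659

Answer: Price = V(0,0) = 0.1157


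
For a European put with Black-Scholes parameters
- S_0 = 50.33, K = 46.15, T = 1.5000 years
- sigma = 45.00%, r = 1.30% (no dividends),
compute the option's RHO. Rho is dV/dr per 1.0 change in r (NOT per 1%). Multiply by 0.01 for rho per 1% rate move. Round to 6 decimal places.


d1 = 0.4682686998; d2 = -0.0828664923
phi(d1) = 0.3575155859; exp(-qT) = 1.0000000000; exp(-rT) = 0.9806888952
N(-d2) = 0.5330211512
Rho = -K*T*exp(-rT)*N(-d2) = -46.1500 * 1.5000 * 0.9806888952 * 0.5330211512 = -36.185841

Answer: Rho = -36.185841


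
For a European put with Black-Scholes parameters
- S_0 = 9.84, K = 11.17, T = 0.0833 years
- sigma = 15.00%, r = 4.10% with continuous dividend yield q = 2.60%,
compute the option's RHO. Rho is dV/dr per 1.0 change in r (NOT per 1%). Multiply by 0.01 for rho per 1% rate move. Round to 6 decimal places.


Answer: Rho = -0.925672

Derivation:
d1 = -2.8778417309; d2 = -2.9211343399
phi(d1) = 0.0063460351; exp(-qT) = 0.9978365437; exp(-rT) = 0.9965905255
N(-d2) = 0.9982562030
Rho = -K*T*exp(-rT)*N(-d2) = -11.1700 * 0.0833 * 0.9965905255 * 0.9982562030 = -0.925672


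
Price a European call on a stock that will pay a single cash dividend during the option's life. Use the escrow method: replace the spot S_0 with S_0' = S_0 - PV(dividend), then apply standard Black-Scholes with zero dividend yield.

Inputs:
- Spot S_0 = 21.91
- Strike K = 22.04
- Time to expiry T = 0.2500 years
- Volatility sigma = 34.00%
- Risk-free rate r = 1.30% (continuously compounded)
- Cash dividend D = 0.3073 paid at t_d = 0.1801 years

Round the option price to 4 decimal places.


PV(D) = D * exp(-r * t_d) = 0.3073 * 0.99766144 = 0.30658136
S_0' = S_0 - PV(D) = 21.9100 - 0.30658136 = 21.60341864
d1 = (ln(S_0'/K) + (r + sigma^2/2)*T) / (sigma*sqrt(T)) = -0.01357301
d2 = d1 - sigma*sqrt(T) = -0.18357301
exp(-rT) = 0.99675528
N(d1) = 0.49458532; N(d2) = 0.42717422
C = S_0' * N(d1) - K * exp(-rT) * N(d2) = 21.60341864 * 0.49458532 - 22.0400 * 0.99675528 * 0.42717422 = 1.3004

Answer: Price = 1.3004


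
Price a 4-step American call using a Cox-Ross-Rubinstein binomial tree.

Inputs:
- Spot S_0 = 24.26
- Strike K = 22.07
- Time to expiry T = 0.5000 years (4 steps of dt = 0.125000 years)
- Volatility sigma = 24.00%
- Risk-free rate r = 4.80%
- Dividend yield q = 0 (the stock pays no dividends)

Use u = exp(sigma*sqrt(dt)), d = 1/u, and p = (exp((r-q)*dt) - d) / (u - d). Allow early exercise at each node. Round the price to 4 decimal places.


Answer: Price = V(0,0) = 3.3415

Derivation:
dt = T/N = 0.125000
u = exp(sigma*sqrt(dt)) = 1.088557; d = 1/u = 0.918647
p = (exp((r-q)*dt) - d) / (u - d) = 0.514219
Discount per step: exp(-r*dt) = 0.994018
Stock lattice S(k, i) with i counting down-moves:
  k=0: S(0,0) = 24.2600
  k=1: S(1,0) = 26.4084; S(1,1) = 22.2864
  k=2: S(2,0) = 28.7470; S(2,1) = 24.2600; S(2,2) = 20.4733
  k=3: S(3,0) = 31.2928; S(3,1) = 26.4084; S(3,2) = 22.2864; S(3,3) = 18.8078
  k=4: S(4,0) = 34.0640; S(4,1) = 28.7470; S(4,2) = 24.2600; S(4,3) = 20.4733; S(4,4) = 17.2777
Terminal payoffs V(N, i) = max(S_T - K, 0):
  V(4,0) = 11.993968; V(4,1) = 6.677032; V(4,2) = 2.190000; V(4,3) = 0.000000; V(4,4) = 0.000000
Backward induction: V(k, i) = exp(-r*dt) * [p * V(k+1, i) + (1-p) * V(k+1, i+1)]; then take max(V_cont, immediate exercise) for American.
  V(3,0) = exp(-r*dt) * [p*11.993968 + (1-p)*6.677032] = 9.354802; exercise = 9.222778; V(3,0) = max -> 9.354802
  V(3,1) = exp(-r*dt) * [p*6.677032 + (1-p)*2.190000] = 4.470412; exercise = 4.338389; V(3,1) = max -> 4.470412
  V(3,2) = exp(-r*dt) * [p*2.190000 + (1-p)*0.000000] = 1.119402; exercise = 0.216388; V(3,2) = max -> 1.119402
  V(3,3) = exp(-r*dt) * [p*0.000000 + (1-p)*0.000000] = 0.000000; exercise = 0.000000; V(3,3) = max -> 0.000000
  V(2,0) = exp(-r*dt) * [p*9.354802 + (1-p)*4.470412] = 6.940289; exercise = 6.677032; V(2,0) = max -> 6.940289
  V(2,1) = exp(-r*dt) * [p*4.470412 + (1-p)*1.119402] = 2.825550; exercise = 2.190000; V(2,1) = max -> 2.825550
  V(2,2) = exp(-r*dt) * [p*1.119402 + (1-p)*0.000000] = 0.572174; exercise = 0.000000; V(2,2) = max -> 0.572174
  V(1,0) = exp(-r*dt) * [p*6.940289 + (1-p)*2.825550] = 4.911866; exercise = 4.338389; V(1,0) = max -> 4.911866
  V(1,1) = exp(-r*dt) * [p*2.825550 + (1-p)*0.572174] = 1.720547; exercise = 0.216388; V(1,1) = max -> 1.720547
  V(0,0) = exp(-r*dt) * [p*4.911866 + (1-p)*1.720547] = 3.341474; exercise = 2.190000; V(0,0) = max -> 3.341474


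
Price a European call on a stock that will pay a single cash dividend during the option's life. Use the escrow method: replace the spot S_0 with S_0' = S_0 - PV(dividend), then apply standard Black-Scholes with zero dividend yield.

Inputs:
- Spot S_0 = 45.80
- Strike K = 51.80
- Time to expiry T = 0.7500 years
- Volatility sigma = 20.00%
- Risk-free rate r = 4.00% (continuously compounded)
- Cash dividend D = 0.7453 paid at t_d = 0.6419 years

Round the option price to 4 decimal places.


Answer: Price = 1.3217

Derivation:
PV(D) = D * exp(-r * t_d) = 0.7453 * 0.97465083 = 0.72640726
S_0' = S_0 - PV(D) = 45.8000 - 0.72640726 = 45.07359274
d1 = (ln(S_0'/K) + (r + sigma^2/2)*T) / (sigma*sqrt(T)) = -0.54324966
d2 = d1 - sigma*sqrt(T) = -0.71645474
exp(-rT) = 0.97044553
N(d1) = 0.29347896; N(d2) = 0.23685530
C = S_0' * N(d1) - K * exp(-rT) * N(d2) = 45.07359274 * 0.29347896 - 51.8000 * 0.97044553 * 0.23685530 = 1.3217


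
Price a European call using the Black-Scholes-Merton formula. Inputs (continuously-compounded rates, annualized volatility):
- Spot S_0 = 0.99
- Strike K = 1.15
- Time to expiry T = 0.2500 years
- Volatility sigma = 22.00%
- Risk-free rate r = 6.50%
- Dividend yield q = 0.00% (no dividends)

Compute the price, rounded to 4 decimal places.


d1 = (ln(S/K) + (r - q + 0.5*sigma^2) * T) / (sigma * sqrt(T)) = -1.15920253
d2 = d1 - sigma * sqrt(T) = -1.26920253
exp(-rT) = 0.98388132; exp(-qT) = 1.00000000
C = S_0 * exp(-qT) * N(d1) - K * exp(-rT) * N(d2)
N(d1) = 0.12318682; N(d2) = 0.10218442
C = 0.9900 * 1.00000000 * 0.12318682 - 1.1500 * 0.98388132 * 0.10218442 = 0.0063

Answer: Price = 0.0063


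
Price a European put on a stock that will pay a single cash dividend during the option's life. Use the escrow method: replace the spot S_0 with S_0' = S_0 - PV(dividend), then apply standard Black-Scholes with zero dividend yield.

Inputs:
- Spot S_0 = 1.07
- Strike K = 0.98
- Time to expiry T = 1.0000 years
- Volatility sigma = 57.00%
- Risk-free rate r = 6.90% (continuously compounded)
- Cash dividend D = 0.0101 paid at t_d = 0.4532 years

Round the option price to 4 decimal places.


PV(D) = D * exp(-r * t_d) = 0.0101 * 0.96921307 = 0.00978905
S_0' = S_0 - PV(D) = 1.0700 - 0.00978905 = 1.06021095
d1 = (ln(S_0'/K) + (r + sigma^2/2)*T) / (sigma*sqrt(T)) = 0.54407123
d2 = d1 - sigma*sqrt(T) = -0.02592877
exp(-rT) = 0.93332668
N(-d1) = 0.29319623; N(-d2) = 0.51034292
P = K * exp(-rT) * N(-d2) - S_0' * N(-d1) = 0.9800 * 0.93332668 * 0.51034292 - 1.06021095 * 0.29319623 = 0.1559

Answer: Price = 0.1559


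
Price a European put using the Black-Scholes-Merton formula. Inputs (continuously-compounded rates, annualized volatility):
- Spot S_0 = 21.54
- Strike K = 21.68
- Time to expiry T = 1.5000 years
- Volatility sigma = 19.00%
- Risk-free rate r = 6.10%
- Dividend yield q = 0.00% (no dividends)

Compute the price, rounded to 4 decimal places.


d1 = (ln(S/K) + (r - q + 0.5*sigma^2) * T) / (sigma * sqrt(T)) = 0.48171792
d2 = d1 - sigma * sqrt(T) = 0.24901640
exp(-rT) = 0.91256132; exp(-qT) = 1.00000000
P = K * exp(-rT) * N(-d2) - S_0 * exp(-qT) * N(-d1)
N(-d1) = 0.31500317; N(-d2) = 0.40167405
P = 21.6800 * 0.91256132 * 0.40167405 - 21.5400 * 1.00000000 * 0.31500317 = 1.1617

Answer: Price = 1.1617


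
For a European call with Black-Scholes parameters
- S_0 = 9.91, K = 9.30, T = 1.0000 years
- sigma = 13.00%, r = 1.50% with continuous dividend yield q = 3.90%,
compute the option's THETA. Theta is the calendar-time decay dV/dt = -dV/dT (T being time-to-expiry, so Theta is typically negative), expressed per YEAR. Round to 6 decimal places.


d1 = 0.3690765245; d2 = 0.2390765245
phi(d1) = 0.3726754767; exp(-qT) = 0.9617507091; exp(-rT) = 0.9851119396
Theta = -S*exp(-qT)*phi(d1)*sigma/(2*sqrt(T)) - r*K*exp(-rT)*N(d2) + q*S*exp(-qT)*N(d1)
N(d1) = 0.6439646568; N(d2) = 0.5944768776; sqrt(T) = 1.0000000000
Term 1 = -9.9100 * 0.9617507091 * 0.3726754767 * 0.1300 / (2 * 1.0000000000) = -0.2308768253
Term 2 = -0.0150 * 9.3000 * 0.9851119396 * 0.5944768776 = -0.0816948647
Term 3 = 0.0390 * 9.9100 * 0.9617507091 * 0.6439646568 = 0.2393661910
Theta = -0.2308768253 + (-0.0816948647) + (0.2393661910) = -0.073205

Answer: Theta = -0.073205


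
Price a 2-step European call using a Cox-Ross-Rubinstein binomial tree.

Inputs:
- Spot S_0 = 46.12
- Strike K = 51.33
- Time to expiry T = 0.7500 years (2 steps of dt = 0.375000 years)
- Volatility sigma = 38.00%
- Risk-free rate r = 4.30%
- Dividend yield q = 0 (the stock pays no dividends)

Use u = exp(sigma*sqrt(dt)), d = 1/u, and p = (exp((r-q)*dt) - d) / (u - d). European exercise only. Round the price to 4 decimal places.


Answer: Price = V(0,0) = 4.8678

Derivation:
dt = T/N = 0.375000
u = exp(sigma*sqrt(dt)) = 1.262005; d = 1/u = 0.792390
p = (exp((r-q)*dt) - d) / (u - d) = 0.476701
Discount per step: exp(-r*dt) = 0.984004
Stock lattice S(k, i) with i counting down-moves:
  k=0: S(0,0) = 46.1200
  k=1: S(1,0) = 58.2037; S(1,1) = 36.5450
  k=2: S(2,0) = 73.4533; S(2,1) = 46.1200; S(2,2) = 28.9579
Terminal payoffs V(N, i) = max(S_T - K, 0):
  V(2,0) = 22.123294; V(2,1) = 0.000000; V(2,2) = 0.000000
Backward induction: V(k, i) = exp(-r*dt) * [p * V(k+1, i) + (1-p) * V(k+1, i+1)].
  V(1,0) = exp(-r*dt) * [p*22.123294 + (1-p)*0.000000] = 10.377496
  V(1,1) = exp(-r*dt) * [p*0.000000 + (1-p)*0.000000] = 0.000000
  V(0,0) = exp(-r*dt) * [p*10.377496 + (1-p)*0.000000] = 4.867830


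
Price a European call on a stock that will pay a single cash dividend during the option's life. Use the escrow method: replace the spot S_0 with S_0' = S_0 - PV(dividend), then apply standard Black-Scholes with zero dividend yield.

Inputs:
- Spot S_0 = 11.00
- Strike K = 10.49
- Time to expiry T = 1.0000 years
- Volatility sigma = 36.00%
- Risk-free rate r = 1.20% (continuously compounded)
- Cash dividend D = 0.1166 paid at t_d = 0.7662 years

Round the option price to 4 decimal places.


PV(D) = D * exp(-r * t_d) = 0.1166 * 0.99084774 = 0.11553285
S_0' = S_0 - PV(D) = 11.0000 - 0.11553285 = 10.88446715
d1 = (ln(S_0'/K) + (r + sigma^2/2)*T) / (sigma*sqrt(T)) = 0.31587311
d2 = d1 - sigma*sqrt(T) = -0.04412689
exp(-rT) = 0.98807171
N(d1) = 0.62395059; N(d2) = 0.48240163
C = S_0' * N(d1) - K * exp(-rT) * N(d2) = 10.88446715 * 0.62395059 - 10.4900 * 0.98807171 * 0.48240163 = 1.7913

Answer: Price = 1.7913


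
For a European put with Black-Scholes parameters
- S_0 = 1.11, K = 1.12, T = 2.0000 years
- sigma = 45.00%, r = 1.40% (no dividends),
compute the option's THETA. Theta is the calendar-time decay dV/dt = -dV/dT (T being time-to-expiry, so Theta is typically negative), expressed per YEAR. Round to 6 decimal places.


Answer: Theta = -0.056958

Derivation:
d1 = 0.3481029016; d2 = -0.2882932015
phi(d1) = 0.3754889077; exp(-qT) = 1.0000000000; exp(-rT) = 0.9723883668
Theta = -S*exp(-qT)*phi(d1)*sigma/(2*sqrt(T)) + r*K*exp(-rT)*N(-d2) - q*S*exp(-qT)*N(-d1)
N(-d1) = 0.3638814527; N(-d2) = 0.6134388446; sqrt(T) = 1.4142135624
Term 1 = -1.1100 * 1.0000000000 * 0.3754889077 * 0.4500 / (2 * 1.4142135624) = -0.0663113105
Term 2 = 0.0140 * 1.1200 * 0.9723883668 * 0.6134388446 = 0.0093531325
Term 3 = 0 (no dividend yield, q = 0)
Theta = -0.0663113105 + (0.0093531325) + (0.0000000000) = -0.056958


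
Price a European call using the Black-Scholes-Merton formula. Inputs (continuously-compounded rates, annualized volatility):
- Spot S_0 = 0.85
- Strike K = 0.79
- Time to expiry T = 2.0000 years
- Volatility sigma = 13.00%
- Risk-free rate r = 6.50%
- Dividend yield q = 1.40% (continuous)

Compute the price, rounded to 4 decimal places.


Answer: Price = 0.1455

Derivation:
d1 = (ln(S/K) + (r - q + 0.5*sigma^2) * T) / (sigma * sqrt(T)) = 1.04490477
d2 = d1 - sigma * sqrt(T) = 0.86105700
exp(-rT) = 0.87809543; exp(-qT) = 0.97238837
C = S_0 * exp(-qT) * N(d1) - K * exp(-rT) * N(d2)
N(d1) = 0.85196651; N(d2) = 0.80539668
C = 0.8500 * 0.97238837 * 0.85196651 - 0.7900 * 0.87809543 * 0.80539668 = 0.1455


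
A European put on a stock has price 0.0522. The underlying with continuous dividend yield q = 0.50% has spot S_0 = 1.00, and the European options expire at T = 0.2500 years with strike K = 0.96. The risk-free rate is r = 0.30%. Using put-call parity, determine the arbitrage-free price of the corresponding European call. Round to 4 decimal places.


Answer: Call price = 0.0917

Derivation:
Put-call parity: C - P = S_0 * exp(-qT) - K * exp(-rT).
S_0 * exp(-qT) = 1.0000 * 0.99875078 = 0.99875078
K * exp(-rT) = 0.9600 * 0.99925028 = 0.95928027
C = P + S*exp(-qT) - K*exp(-rT)
C = 0.0522 + 0.99875078 - 0.95928027 = 0.0917


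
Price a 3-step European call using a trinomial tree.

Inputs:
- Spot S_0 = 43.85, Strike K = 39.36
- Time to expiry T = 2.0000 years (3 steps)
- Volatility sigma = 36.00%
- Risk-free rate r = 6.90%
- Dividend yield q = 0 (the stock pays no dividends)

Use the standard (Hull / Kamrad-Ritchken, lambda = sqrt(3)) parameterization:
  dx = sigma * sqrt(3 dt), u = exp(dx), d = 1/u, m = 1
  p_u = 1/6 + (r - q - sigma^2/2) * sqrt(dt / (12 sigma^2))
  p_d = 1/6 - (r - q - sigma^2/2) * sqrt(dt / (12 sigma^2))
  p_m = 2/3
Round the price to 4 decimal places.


Answer: Price = V(0,0) = 13.4083

Derivation:
dt = T/N = 0.666667; dx = sigma*sqrt(3*dt) = 0.509117
u = exp(dx) = 1.663821; d = 1/u = 0.601026
p_u = 0.169417, p_m = 0.666667, p_d = 0.163917
Discount per step: exp(-r*dt) = 0.955042
Stock lattice S(k, j) with j the centered position index:
  k=0: S(0,+0) = 43.8500
  k=1: S(1,-1) = 26.3550; S(1,+0) = 43.8500; S(1,+1) = 72.9586
  k=2: S(2,-2) = 15.8400; S(2,-1) = 26.3550; S(2,+0) = 43.8500; S(2,+1) = 72.9586; S(2,+2) = 121.3900
  k=3: S(3,-3) = 9.5203; S(3,-2) = 15.8400; S(3,-1) = 26.3550; S(3,+0) = 43.8500; S(3,+1) = 72.9586; S(3,+2) = 121.3900; S(3,+3) = 201.9713
Terminal payoffs V(N, j) = max(S_T - K, 0):
  V(3,-3) = 0.000000; V(3,-2) = 0.000000; V(3,-1) = 0.000000; V(3,+0) = 4.490000; V(3,+1) = 33.598559; V(3,+2) = 82.029998; V(3,+3) = 162.611251
Backward induction: V(k, j) = exp(-r*dt) * [p_u * V(k+1, j+1) + p_m * V(k+1, j) + p_d * V(k+1, j-1)]
  V(2,-2) = exp(-r*dt) * [p_u*0.000000 + p_m*0.000000 + p_d*0.000000] = 0.000000
  V(2,-1) = exp(-r*dt) * [p_u*4.490000 + p_m*0.000000 + p_d*0.000000] = 0.726482
  V(2,+0) = exp(-r*dt) * [p_u*33.598559 + p_m*4.490000 + p_d*0.000000] = 8.295002
  V(2,+1) = exp(-r*dt) * [p_u*82.029998 + p_m*33.598559 + p_d*4.490000] = 35.367365
  V(2,+2) = exp(-r*dt) * [p_u*162.611251 + p_m*82.029998 + p_d*33.598559] = 83.798311
  V(1,-1) = exp(-r*dt) * [p_u*8.295002 + p_m*0.726482 + p_d*0.000000] = 1.804677
  V(1,+0) = exp(-r*dt) * [p_u*35.367365 + p_m*8.295002 + p_d*0.726482] = 11.117548
  V(1,+1) = exp(-r*dt) * [p_u*83.798311 + p_m*35.367365 + p_d*8.295002] = 37.375331
  V(0,+0) = exp(-r*dt) * [p_u*37.375331 + p_m*11.117548 + p_d*1.804677] = 13.408325


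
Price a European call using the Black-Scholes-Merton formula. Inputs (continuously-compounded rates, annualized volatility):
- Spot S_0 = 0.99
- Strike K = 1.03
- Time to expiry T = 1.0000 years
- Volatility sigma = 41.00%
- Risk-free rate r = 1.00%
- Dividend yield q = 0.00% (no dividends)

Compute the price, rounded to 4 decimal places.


Answer: Price = 0.1488

Derivation:
d1 = (ln(S/K) + (r - q + 0.5*sigma^2) * T) / (sigma * sqrt(T)) = 0.13278259
d2 = d1 - sigma * sqrt(T) = -0.27721741
exp(-rT) = 0.99004983; exp(-qT) = 1.00000000
C = S_0 * exp(-qT) * N(d1) - K * exp(-rT) * N(d2)
N(d1) = 0.55281734; N(d2) = 0.39080659
C = 0.9900 * 1.00000000 * 0.55281734 - 1.0300 * 0.99004983 * 0.39080659 = 0.1488


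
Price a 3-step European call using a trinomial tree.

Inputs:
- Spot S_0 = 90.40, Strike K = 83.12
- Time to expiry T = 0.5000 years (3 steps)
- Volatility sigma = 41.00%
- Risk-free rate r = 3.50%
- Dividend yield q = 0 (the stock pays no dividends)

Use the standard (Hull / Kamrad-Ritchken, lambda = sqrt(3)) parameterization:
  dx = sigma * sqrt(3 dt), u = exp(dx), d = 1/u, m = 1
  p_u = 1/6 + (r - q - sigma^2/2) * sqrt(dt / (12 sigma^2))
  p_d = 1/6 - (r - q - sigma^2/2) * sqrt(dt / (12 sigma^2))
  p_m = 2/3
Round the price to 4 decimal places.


Answer: Price = V(0,0) = 14.9539

Derivation:
dt = T/N = 0.166667; dx = sigma*sqrt(3*dt) = 0.289914
u = exp(dx) = 1.336312; d = 1/u = 0.748328
p_u = 0.152568, p_m = 0.666667, p_d = 0.180766
Discount per step: exp(-r*dt) = 0.994184
Stock lattice S(k, j) with j the centered position index:
  k=0: S(0,+0) = 90.4000
  k=1: S(1,-1) = 67.6489; S(1,+0) = 90.4000; S(1,+1) = 120.8026
  k=2: S(2,-2) = 50.6235; S(2,-1) = 67.6489; S(2,+0) = 90.4000; S(2,+1) = 120.8026; S(2,+2) = 161.4300
  k=3: S(3,-3) = 37.8830; S(3,-2) = 50.6235; S(3,-1) = 67.6489; S(3,+0) = 90.4000; S(3,+1) = 120.8026; S(3,+2) = 161.4300; S(3,+3) = 215.7209
Terminal payoffs V(N, j) = max(S_T - K, 0):
  V(3,-3) = 0.000000; V(3,-2) = 0.000000; V(3,-1) = 0.000000; V(3,+0) = 7.280000; V(3,+1) = 37.682629; V(3,+2) = 78.310035; V(3,+3) = 132.600936
Backward induction: V(k, j) = exp(-r*dt) * [p_u * V(k+1, j+1) + p_m * V(k+1, j) + p_d * V(k+1, j-1)]
  V(2,-2) = exp(-r*dt) * [p_u*0.000000 + p_m*0.000000 + p_d*0.000000] = 0.000000
  V(2,-1) = exp(-r*dt) * [p_u*7.280000 + p_m*0.000000 + p_d*0.000000] = 1.104232
  V(2,+0) = exp(-r*dt) * [p_u*37.682629 + p_m*7.280000 + p_d*0.000000] = 10.540816
  V(2,+1) = exp(-r*dt) * [p_u*78.310035 + p_m*37.682629 + p_d*7.280000] = 38.162042
  V(2,+2) = exp(-r*dt) * [p_u*132.600936 + p_m*78.310035 + p_d*37.682629] = 78.788089
  V(1,-1) = exp(-r*dt) * [p_u*10.540816 + p_m*1.104232 + p_d*0.000000] = 2.330707
  V(1,+0) = exp(-r*dt) * [p_u*38.162042 + p_m*10.540816 + p_d*1.104232] = 12.973212
  V(1,+1) = exp(-r*dt) * [p_u*78.788089 + p_m*38.162042 + p_d*10.540816] = 39.138318
  V(0,+0) = exp(-r*dt) * [p_u*39.138318 + p_m*12.973212 + p_d*2.330707] = 14.953875
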